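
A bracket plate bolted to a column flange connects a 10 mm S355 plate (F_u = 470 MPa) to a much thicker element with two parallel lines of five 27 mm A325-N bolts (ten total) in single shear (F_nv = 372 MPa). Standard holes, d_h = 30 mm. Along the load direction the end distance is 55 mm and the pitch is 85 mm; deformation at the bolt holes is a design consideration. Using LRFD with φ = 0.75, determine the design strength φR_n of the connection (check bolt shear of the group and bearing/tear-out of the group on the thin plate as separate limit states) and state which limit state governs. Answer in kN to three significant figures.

Bolt shear: A_b = π·27²/4 = 572.6 mm²; R_n = 372 × 572.6 × 10 × 1 / 1000 = 2130 kN → 0.75 × 2130 = 1600 kN.
Bearing (1.2 l_c t F_u ≤ 2.4 d t F_u): upper limit = 2.4·27·10·470 / 1000 = 304.6 kN.
  Edge l_c = 55 − 30/2 = 40 → r_n = 225.6 kN; interior l_c = 85 − 30 = 55 → r_n = 304.6 kN.
  R_n,bearing = 2·225.6 + 8·304.6 = 2888 kN → 0.75 × 2888 = 2170 kN.
Bolt shear governs: 1600 kN.

1600 kN (bolt shear governs)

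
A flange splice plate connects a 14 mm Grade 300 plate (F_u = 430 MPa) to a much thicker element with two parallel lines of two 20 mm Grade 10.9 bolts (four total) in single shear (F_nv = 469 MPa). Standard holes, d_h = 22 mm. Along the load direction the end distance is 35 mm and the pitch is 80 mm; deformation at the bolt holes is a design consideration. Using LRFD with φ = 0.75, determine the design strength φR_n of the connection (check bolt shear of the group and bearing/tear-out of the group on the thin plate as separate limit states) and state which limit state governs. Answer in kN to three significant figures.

442 kN (bolt shear governs)

Bolt shear: A_b = π·20²/4 = 314.2 mm²; R_n = 469 × 314.2 × 4 × 1 / 1000 = 589.4 kN → 0.75 × 589.4 = 442 kN.
Bearing (1.2 l_c t F_u ≤ 2.4 d t F_u): upper limit = 2.4·20·14·430 / 1000 = 289 kN.
  Edge l_c = 35 − 22/2 = 24 → r_n = 173.4 kN; interior l_c = 80 − 22 = 58 → r_n = 289 kN.
  R_n,bearing = 2·173.4 + 2·289 = 924.7 kN → 0.75 × 924.7 = 694 kN.
Bolt shear governs: 442 kN.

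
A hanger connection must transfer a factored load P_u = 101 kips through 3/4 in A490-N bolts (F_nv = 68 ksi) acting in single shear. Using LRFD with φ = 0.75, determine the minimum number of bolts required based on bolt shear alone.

5 bolts

A_b = π·0.75²/4 = 0.4418 in².
Per-bolt design strength φR_n = 0.75 × 68 × 0.4418 × 1 = 22.53 kips.
n ≥ 101 / 22.53 = 4.483 → use 5 bolts.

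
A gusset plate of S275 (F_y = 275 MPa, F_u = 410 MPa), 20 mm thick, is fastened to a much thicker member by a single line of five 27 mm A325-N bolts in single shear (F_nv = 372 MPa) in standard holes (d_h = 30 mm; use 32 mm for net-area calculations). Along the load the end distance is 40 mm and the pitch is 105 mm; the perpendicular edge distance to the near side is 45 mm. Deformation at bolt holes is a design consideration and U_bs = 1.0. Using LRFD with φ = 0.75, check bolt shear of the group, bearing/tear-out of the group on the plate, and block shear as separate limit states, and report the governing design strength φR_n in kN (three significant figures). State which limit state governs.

799 kN (bolt shear governs)

Bolt shear: A_b = π·27²/4 = 572.6 mm²; R_n = 372 × 572.6 × 5 × 1 / 1000 = 1065 kN → 0.75 × 1065 = 799 kN.
Bearing: edge l_c = 25, r_n = 246 kN; interior l_c = 75, r_n = 531.4 kN; R_n = 246 + 4·531.4 = 2371 kN → 1780 kN.
Block shear: A_gv = 9200, A_nv = 6320, A_nt = 580 mm²; R_n = min(0.6F_uA_nv, 0.6F_yA_gv) + U_bs·F_u·A_nt = 1756 kN → 1320 kN.
Bolt shear governs: 799 kN.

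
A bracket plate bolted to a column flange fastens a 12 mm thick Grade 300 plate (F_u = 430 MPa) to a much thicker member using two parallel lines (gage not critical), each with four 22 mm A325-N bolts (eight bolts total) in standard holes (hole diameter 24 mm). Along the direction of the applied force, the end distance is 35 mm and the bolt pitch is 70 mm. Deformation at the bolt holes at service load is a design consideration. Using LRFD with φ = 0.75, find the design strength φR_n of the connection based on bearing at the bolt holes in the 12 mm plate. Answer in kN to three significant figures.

Per bolt r_n = 1.2 l_c t F_u ≤ 2.4 d t F_u; upper limit = 2.4 × 22 × 12 × 430 / 1000 = 272.4 kN.
Edge bolt: l_c = 35 − 24/2 = 23 mm → 1.2 × 23 × 12 × 430 / 1000 = 142.4 → r_n = 142.4 kN.
Interior bolts: l_c = 70 − 24 = 46 mm → 1.2 × 46 × 12 × 430 / 1000 = 284.8 → r_n = 272.4 kN.
R_n = 2 × 142.4 + 6 × 272.4 = 1920 kN.
Design strength φR_n = 0.75 × 1920 = 1440 kN.

1440 kN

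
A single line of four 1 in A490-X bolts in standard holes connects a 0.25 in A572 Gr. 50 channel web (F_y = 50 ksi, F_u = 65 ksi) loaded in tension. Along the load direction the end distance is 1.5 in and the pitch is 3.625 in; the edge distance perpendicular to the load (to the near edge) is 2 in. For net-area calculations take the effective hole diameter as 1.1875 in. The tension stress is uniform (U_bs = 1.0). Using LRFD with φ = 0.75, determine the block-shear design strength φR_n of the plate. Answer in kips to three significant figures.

77.2 kips

Shear plane L_v = 1.5 + 3·3.625 = 12.38 in; A_gv = 12.38 × 0.25 = 3.094 in².
A_nv = (12.38 − 3.5·1.1875) × 0.25 = 2.055 in².
A_nt = (2 − 0.5·1.1875) × 0.25 = 0.3516 in².
0.6 F_u A_nv = 80.13 kips; 0.6 F_y A_gv = 92.81 kips → shear rupture governs the shear term.
R_n = 80.13 + 1.0 × 65 × 0.3516 = 103 kips.
Design strength φR_n = 0.75 × 103 = 77.2 kips.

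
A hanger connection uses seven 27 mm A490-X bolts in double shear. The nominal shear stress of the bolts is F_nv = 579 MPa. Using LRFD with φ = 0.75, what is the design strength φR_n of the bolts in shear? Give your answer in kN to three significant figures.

3480 kN

A_b = π × 27² / 4 = 572.6 mm².
R_n = F_nv · A_b · n · n_s = 579 × 572.6 × 7 × 2 / 1000 = 4641 kN.
Design strength φR_n = 0.75 × 4641 = 3480 kN.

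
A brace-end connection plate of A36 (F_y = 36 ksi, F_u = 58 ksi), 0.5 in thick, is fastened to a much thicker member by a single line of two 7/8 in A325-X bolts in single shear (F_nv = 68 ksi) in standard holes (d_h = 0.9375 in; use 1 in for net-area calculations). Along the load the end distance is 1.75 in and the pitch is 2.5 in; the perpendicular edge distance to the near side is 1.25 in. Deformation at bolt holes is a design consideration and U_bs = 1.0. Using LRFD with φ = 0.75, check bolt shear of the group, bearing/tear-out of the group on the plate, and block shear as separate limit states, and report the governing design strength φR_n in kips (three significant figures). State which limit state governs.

50.7 kips (block shear governs)

Bolt shear: A_b = π·0.875²/4 = 0.6013 in²; R_n = 68 × 0.6013 × 2 × 1 = 81.78 kips → 0.75 × 81.78 = 61.3 kips.
Bearing: edge l_c = 1.281, r_n = 44.59 kips; interior l_c = 1.562, r_n = 54.38 kips; R_n = 44.59 + 1·54.38 = 98.96 kips → 74.2 kips.
Block shear: A_gv = 2.125, A_nv = 1.375, A_nt = 0.375 in²; R_n = min(0.6F_uA_nv, 0.6F_yA_gv) + U_bs·F_u·A_nt = 67.65 kips → 50.7 kips.
Block shear governs: 50.7 kips.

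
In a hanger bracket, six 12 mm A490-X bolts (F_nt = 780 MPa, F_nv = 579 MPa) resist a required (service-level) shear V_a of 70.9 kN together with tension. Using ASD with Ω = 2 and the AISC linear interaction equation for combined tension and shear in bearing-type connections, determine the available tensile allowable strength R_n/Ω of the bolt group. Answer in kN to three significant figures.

249 kN

A_b = π·12²/4 = 113.1 mm²; f_rv = 70.9 × 1000 / (6 × 113.1) = 104.5 MPa.
F'_nt = 1.3 F_nt − (Ω F_nt / F_nv) f_rv = 1.3·780 − (2·780/579)·104.5 = 732.5 MPa, capped at F_nt → F'_nt = 732.5 MPa.
R_n = F'_nt · A_b · n = 732.5 × 113.1 × 6 / 1000 = 497.1 kN.
Allowable strength R_n/Ω = 497.1 / 2 = 249 kN.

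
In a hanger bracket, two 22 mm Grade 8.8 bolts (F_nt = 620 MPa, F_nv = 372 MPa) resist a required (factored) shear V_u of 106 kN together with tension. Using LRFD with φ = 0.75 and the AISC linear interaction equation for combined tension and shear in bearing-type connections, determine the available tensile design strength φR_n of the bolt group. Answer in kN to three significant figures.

283 kN

A_b = π·22²/4 = 380.1 mm²; f_rv = 106 × 1000 / (2 × 380.1) = 139.4 MPa.
F'_nt = 1.3 F_nt − (F_nt / φF_nv) f_rv = 1.3·620 − (620/(0.75·372))·139.4 = 496.2 MPa, capped at F_nt → F'_nt = 496.2 MPa.
R_n = F'_nt · A_b · n = 496.2 × 380.1 × 2 / 1000 = 377.2 kN.
Design strength φR_n = 0.75 × 377.2 = 283 kN.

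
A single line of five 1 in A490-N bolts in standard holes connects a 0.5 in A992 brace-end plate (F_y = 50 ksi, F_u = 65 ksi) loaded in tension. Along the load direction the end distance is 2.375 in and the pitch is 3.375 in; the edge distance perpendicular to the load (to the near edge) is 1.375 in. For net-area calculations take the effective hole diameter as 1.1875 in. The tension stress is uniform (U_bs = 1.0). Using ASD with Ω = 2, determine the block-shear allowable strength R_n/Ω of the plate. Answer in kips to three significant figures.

115 kips

Shear plane L_v = 2.375 + 4·3.375 = 15.88 in; A_gv = 15.88 × 0.5 = 7.938 in².
A_nv = (15.88 − 4.5·1.1875) × 0.5 = 5.266 in².
A_nt = (1.375 − 0.5·1.1875) × 0.5 = 0.3906 in².
0.6 F_u A_nv = 205.4 kips; 0.6 F_y A_gv = 238.1 kips → shear rupture governs the shear term.
R_n = 205.4 + 1.0 × 65 × 0.3906 = 230.8 kips.
Allowable strength R_n/Ω = 230.8 / 2 = 115 kips.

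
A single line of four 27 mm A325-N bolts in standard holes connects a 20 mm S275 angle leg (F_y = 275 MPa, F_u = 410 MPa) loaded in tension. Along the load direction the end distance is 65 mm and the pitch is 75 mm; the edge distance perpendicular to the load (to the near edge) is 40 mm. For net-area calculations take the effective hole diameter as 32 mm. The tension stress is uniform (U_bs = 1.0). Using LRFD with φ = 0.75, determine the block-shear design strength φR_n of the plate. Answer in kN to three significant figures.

804 kN

Shear plane L_v = 65 + 3·75 = 290 mm; A_gv = 290 × 20 = 5800 mm².
A_nv = (290 − 3.5·32) × 20 = 3560 mm².
A_nt = (40 − 0.5·32) × 20 = 480 mm².
0.6 F_u A_nv = 875.8 kN; 0.6 F_y A_gv = 957 kN → shear rupture governs the shear term.
R_n = 875.8 + 1.0 × 410 × 480 / 1000 = 1073 kN.
Design strength φR_n = 0.75 × 1073 = 804 kN.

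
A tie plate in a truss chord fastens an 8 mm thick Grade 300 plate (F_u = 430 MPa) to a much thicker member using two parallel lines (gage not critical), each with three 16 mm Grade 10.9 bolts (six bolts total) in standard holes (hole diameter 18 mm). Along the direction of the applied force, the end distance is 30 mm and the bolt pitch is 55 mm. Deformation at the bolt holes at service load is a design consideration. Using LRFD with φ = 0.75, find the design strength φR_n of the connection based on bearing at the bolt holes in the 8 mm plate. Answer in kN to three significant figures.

Per bolt r_n = 1.2 l_c t F_u ≤ 2.4 d t F_u; upper limit = 2.4 × 16 × 8 × 430 / 1000 = 132.1 kN.
Edge bolt: l_c = 30 − 18/2 = 21 mm → 1.2 × 21 × 8 × 430 / 1000 = 86.69 → r_n = 86.69 kN.
Interior bolts: l_c = 55 − 18 = 37 mm → 1.2 × 37 × 8 × 430 / 1000 = 152.7 → r_n = 132.1 kN.
R_n = 2 × 86.69 + 4 × 132.1 = 701.8 kN.
Design strength φR_n = 0.75 × 701.8 = 526 kN.

526 kN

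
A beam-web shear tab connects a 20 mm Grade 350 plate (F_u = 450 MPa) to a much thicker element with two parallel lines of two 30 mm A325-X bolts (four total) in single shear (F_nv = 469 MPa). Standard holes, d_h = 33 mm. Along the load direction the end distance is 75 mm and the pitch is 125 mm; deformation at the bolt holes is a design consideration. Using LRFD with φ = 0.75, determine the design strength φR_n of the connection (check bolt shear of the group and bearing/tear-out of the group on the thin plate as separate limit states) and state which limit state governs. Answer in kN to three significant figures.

Bolt shear: A_b = π·30²/4 = 706.9 mm²; R_n = 469 × 706.9 × 4 × 1 / 1000 = 1326 kN → 0.75 × 1326 = 995 kN.
Bearing (1.2 l_c t F_u ≤ 2.4 d t F_u): upper limit = 2.4·30·20·450 / 1000 = 648 kN.
  Edge l_c = 75 − 33/2 = 58.5 → r_n = 631.8 kN; interior l_c = 125 − 33 = 92 → r_n = 648 kN.
  R_n,bearing = 2·631.8 + 2·648 = 2560 kN → 0.75 × 2560 = 1920 kN.
Bolt shear governs: 995 kN.

995 kN (bolt shear governs)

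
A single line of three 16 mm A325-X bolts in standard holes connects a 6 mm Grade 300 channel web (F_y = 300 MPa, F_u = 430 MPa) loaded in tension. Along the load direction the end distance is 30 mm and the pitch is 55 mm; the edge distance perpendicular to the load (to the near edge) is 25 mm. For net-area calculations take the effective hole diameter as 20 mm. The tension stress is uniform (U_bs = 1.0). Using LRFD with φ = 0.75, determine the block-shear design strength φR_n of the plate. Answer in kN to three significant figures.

Shear plane L_v = 30 + 2·55 = 140 mm; A_gv = 140 × 6 = 840 mm².
A_nv = (140 − 2.5·20) × 6 = 540 mm².
A_nt = (25 − 0.5·20) × 6 = 90 mm².
0.6 F_u A_nv = 139.3 kN; 0.6 F_y A_gv = 151.2 kN → shear rupture governs the shear term.
R_n = 139.3 + 1.0 × 430 × 90 / 1000 = 178 kN.
Design strength φR_n = 0.75 × 178 = 134 kN.

134 kN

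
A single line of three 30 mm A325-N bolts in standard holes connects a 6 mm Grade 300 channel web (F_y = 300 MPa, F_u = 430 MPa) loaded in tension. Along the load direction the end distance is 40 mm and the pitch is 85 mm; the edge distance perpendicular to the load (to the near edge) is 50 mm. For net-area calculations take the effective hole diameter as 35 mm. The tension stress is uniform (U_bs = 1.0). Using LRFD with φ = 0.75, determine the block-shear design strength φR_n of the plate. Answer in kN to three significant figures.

205 kN

Shear plane L_v = 40 + 2·85 = 210 mm; A_gv = 210 × 6 = 1260 mm².
A_nv = (210 − 2.5·35) × 6 = 735 mm².
A_nt = (50 − 0.5·35) × 6 = 195 mm².
0.6 F_u A_nv = 189.6 kN; 0.6 F_y A_gv = 226.8 kN → shear rupture governs the shear term.
R_n = 189.6 + 1.0 × 430 × 195 / 1000 = 273.5 kN.
Design strength φR_n = 0.75 × 273.5 = 205 kN.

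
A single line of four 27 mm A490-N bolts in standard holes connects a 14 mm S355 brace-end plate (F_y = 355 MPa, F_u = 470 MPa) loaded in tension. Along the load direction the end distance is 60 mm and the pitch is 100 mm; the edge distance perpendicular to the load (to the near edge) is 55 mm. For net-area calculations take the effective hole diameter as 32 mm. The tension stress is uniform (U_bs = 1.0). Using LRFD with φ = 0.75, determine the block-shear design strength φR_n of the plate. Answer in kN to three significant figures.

Shear plane L_v = 60 + 3·100 = 360 mm; A_gv = 360 × 14 = 5040 mm².
A_nv = (360 − 3.5·32) × 14 = 3472 mm².
A_nt = (55 − 0.5·32) × 14 = 546 mm².
0.6 F_u A_nv = 979.1 kN; 0.6 F_y A_gv = 1074 kN → shear rupture governs the shear term.
R_n = 979.1 + 1.0 × 470 × 546 / 1000 = 1236 kN.
Design strength φR_n = 0.75 × 1236 = 927 kN.

927 kN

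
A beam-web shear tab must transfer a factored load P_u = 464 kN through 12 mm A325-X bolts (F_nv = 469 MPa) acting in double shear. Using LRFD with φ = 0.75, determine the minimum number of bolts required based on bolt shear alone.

6 bolts

A_b = π·12²/4 = 113.1 mm².
Per-bolt design strength φR_n = 0.75 × 469 × 113.1 × 2 / 1000 = 79.56 kN.
n ≥ 464 / 79.56 = 5.832 → use 6 bolts.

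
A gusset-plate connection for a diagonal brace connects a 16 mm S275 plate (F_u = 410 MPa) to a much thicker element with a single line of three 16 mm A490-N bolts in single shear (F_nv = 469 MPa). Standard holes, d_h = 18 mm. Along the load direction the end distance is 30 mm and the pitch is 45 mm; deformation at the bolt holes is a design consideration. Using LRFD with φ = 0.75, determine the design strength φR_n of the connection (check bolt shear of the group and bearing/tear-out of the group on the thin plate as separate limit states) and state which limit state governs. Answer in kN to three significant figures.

Bolt shear: A_b = π·16²/4 = 201.1 mm²; R_n = 469 × 201.1 × 3 × 1 / 1000 = 282.9 kN → 0.75 × 282.9 = 212 kN.
Bearing (1.2 l_c t F_u ≤ 2.4 d t F_u): upper limit = 2.4·16·16·410 / 1000 = 251.9 kN.
  Edge l_c = 30 − 18/2 = 21 → r_n = 165.3 kN; interior l_c = 45 − 18 = 27 → r_n = 212.5 kN.
  R_n,bearing = 1·165.3 + 2·212.5 = 590.4 kN → 0.75 × 590.4 = 443 kN.
Bolt shear governs: 212 kN.

212 kN (bolt shear governs)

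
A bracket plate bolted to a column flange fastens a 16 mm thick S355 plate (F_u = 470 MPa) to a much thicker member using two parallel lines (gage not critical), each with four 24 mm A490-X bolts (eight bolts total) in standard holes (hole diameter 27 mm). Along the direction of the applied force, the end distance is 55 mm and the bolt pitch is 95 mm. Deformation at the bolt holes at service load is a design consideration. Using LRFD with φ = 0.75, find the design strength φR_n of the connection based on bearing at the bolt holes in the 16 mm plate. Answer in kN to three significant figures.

2510 kN

Per bolt r_n = 1.2 l_c t F_u ≤ 2.4 d t F_u; upper limit = 2.4 × 24 × 16 × 470 / 1000 = 433.2 kN.
Edge bolt: l_c = 55 − 27/2 = 41.5 mm → 1.2 × 41.5 × 16 × 470 / 1000 = 374.5 → r_n = 374.5 kN.
Interior bolts: l_c = 95 − 27 = 68 mm → 1.2 × 68 × 16 × 470 / 1000 = 613.6 → r_n = 433.2 kN.
R_n = 2 × 374.5 + 6 × 433.2 = 3348 kN.
Design strength φR_n = 0.75 × 3348 = 2510 kN.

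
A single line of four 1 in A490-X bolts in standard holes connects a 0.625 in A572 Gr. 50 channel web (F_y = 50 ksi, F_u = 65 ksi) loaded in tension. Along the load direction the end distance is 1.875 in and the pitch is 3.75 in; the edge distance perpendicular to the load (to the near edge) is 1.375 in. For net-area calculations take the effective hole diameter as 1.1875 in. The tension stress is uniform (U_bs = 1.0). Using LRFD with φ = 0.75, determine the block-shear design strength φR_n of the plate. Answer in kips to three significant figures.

188 kips

Shear plane L_v = 1.875 + 3·3.75 = 13.12 in; A_gv = 13.12 × 0.625 = 8.203 in².
A_nv = (13.12 − 3.5·1.1875) × 0.625 = 5.605 in².
A_nt = (1.375 − 0.5·1.1875) × 0.625 = 0.4883 in².
0.6 F_u A_nv = 218.6 kips; 0.6 F_y A_gv = 246.1 kips → shear rupture governs the shear term.
R_n = 218.6 + 1.0 × 65 × 0.4883 = 250.4 kips.
Design strength φR_n = 0.75 × 250.4 = 188 kips.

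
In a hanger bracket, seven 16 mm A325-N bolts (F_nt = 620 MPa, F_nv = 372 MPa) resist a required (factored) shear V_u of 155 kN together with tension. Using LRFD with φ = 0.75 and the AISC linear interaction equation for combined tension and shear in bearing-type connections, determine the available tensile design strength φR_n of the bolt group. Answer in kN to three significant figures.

592 kN

A_b = π·16²/4 = 201.1 mm²; f_rv = 155 × 1000 / (7 × 201.1) = 110.1 MPa.
F'_nt = 1.3 F_nt − (F_nt / φF_nv) f_rv = 1.3·620 − (620/(0.75·372))·110.1 = 561.3 MPa, capped at F_nt → F'_nt = 561.3 MPa.
R_n = F'_nt · A_b · n = 561.3 × 201.1 × 7 / 1000 = 789.9 kN.
Design strength φR_n = 0.75 × 789.9 = 592 kN.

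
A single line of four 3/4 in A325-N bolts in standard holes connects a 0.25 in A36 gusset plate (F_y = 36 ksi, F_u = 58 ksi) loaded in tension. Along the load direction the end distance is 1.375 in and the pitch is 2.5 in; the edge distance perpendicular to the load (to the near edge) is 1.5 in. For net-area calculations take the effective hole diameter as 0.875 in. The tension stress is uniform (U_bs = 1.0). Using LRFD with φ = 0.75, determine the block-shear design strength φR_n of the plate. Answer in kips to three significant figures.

Shear plane L_v = 1.375 + 3·2.5 = 8.875 in; A_gv = 8.875 × 0.25 = 2.219 in².
A_nv = (8.875 − 3.5·0.875) × 0.25 = 1.453 in².
A_nt = (1.5 − 0.5·0.875) × 0.25 = 0.2656 in².
0.6 F_u A_nv = 50.57 kips; 0.6 F_y A_gv = 47.92 kips → shear yielding governs the shear term.
R_n = 47.92 + 1.0 × 58 × 0.2656 = 63.33 kips.
Design strength φR_n = 0.75 × 63.33 = 47.5 kips.

47.5 kips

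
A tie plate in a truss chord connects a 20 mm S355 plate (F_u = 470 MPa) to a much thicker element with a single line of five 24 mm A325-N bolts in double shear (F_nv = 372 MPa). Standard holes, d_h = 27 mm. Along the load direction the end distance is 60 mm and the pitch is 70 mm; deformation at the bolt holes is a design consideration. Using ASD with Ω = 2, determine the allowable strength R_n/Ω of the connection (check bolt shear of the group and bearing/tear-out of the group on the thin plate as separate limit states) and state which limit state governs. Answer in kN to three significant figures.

841 kN (bolt shear governs)

Bolt shear: A_b = π·24²/4 = 452.4 mm²; R_n = 372 × 452.4 × 5 × 2 / 1000 = 1683 kN → 1683 / 2 = 841 kN.
Bearing (1.2 l_c t F_u ≤ 2.4 d t F_u): upper limit = 2.4·24·20·470 / 1000 = 541.4 kN.
  Edge l_c = 60 − 27/2 = 46.5 → r_n = 524.5 kN; interior l_c = 70 − 27 = 43 → r_n = 485 kN.
  R_n,bearing = 1·524.5 + 4·485 = 2465 kN → 2465 / 2 = 1230 kN.
Bolt shear governs: 841 kN.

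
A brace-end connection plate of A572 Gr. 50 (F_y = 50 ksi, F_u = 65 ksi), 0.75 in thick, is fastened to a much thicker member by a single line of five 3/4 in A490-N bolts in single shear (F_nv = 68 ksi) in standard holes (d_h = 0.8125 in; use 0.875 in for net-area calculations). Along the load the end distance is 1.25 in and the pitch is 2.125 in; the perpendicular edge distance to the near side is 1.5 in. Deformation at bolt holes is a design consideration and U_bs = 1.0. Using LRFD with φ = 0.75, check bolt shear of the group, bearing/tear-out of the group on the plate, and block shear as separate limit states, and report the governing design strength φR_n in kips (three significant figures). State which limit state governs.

Bolt shear: A_b = π·0.75²/4 = 0.4418 in²; R_n = 68 × 0.4418 × 5 × 1 = 150.2 kips → 0.75 × 150.2 = 113 kips.
Bearing: edge l_c = 0.8438, r_n = 49.36 kips; interior l_c = 1.312, r_n = 76.78 kips; R_n = 49.36 + 4·76.78 = 356.5 kips → 267 kips.
Block shear: A_gv = 7.312, A_nv = 4.359, A_nt = 0.7969 in²; R_n = min(0.6F_uA_nv, 0.6F_yA_gv) + U_bs·F_u·A_nt = 221.8 kips → 166 kips.
Bolt shear governs: 113 kips.

113 kips (bolt shear governs)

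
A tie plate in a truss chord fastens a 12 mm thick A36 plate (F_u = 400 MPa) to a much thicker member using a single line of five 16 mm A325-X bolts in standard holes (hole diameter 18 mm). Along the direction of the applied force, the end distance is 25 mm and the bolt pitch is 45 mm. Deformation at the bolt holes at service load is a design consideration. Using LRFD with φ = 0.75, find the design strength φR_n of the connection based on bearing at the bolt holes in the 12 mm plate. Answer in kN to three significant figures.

536 kN

Per bolt r_n = 1.2 l_c t F_u ≤ 2.4 d t F_u; upper limit = 2.4 × 16 × 12 × 400 / 1000 = 184.3 kN.
Edge bolt: l_c = 25 − 18/2 = 16 mm → 1.2 × 16 × 12 × 400 / 1000 = 92.16 → r_n = 92.16 kN.
Interior bolts: l_c = 45 − 18 = 27 mm → 1.2 × 27 × 12 × 400 / 1000 = 155.5 → r_n = 155.5 kN.
R_n = 1 × 92.16 + 4 × 155.5 = 714.2 kN.
Design strength φR_n = 0.75 × 714.2 = 536 kN.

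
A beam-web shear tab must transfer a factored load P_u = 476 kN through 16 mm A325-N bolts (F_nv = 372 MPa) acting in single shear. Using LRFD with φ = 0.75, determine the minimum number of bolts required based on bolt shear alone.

9 bolts

A_b = π·16²/4 = 201.1 mm².
Per-bolt design strength φR_n = 0.75 × 372 × 201.1 × 1 / 1000 = 56.1 kN.
n ≥ 476 / 56.1 = 8.485 → use 9 bolts.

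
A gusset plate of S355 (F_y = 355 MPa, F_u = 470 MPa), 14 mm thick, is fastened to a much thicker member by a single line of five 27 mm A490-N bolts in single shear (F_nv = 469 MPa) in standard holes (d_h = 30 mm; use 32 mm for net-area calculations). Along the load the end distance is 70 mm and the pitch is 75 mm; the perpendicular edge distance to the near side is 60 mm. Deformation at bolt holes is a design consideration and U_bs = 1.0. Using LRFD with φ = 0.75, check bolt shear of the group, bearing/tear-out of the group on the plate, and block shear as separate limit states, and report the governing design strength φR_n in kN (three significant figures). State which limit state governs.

Bolt shear: A_b = π·27²/4 = 572.6 mm²; R_n = 469 × 572.6 × 5 × 1 / 1000 = 1343 kN → 0.75 × 1343 = 1010 kN.
Bearing: edge l_c = 55, r_n = 426.4 kN; interior l_c = 45, r_n = 355.3 kN; R_n = 426.4 + 4·355.3 = 1848 kN → 1390 kN.
Block shear: A_gv = 5180, A_nv = 3164, A_nt = 616 mm²; R_n = min(0.6F_uA_nv, 0.6F_yA_gv) + U_bs·F_u·A_nt = 1182 kN → 886 kN.
Block shear governs: 886 kN.

886 kN (block shear governs)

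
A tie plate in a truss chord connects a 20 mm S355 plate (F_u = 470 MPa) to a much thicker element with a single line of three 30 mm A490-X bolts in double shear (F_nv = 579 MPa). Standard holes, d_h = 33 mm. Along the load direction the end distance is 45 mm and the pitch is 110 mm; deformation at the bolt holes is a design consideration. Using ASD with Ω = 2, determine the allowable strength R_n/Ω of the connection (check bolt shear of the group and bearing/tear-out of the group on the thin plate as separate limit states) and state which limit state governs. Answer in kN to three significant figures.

838 kN (bearing governs)

Bolt shear: A_b = π·30²/4 = 706.9 mm²; R_n = 579 × 706.9 × 3 × 2 / 1000 = 2456 kN → 2456 / 2 = 1230 kN.
Bearing (1.2 l_c t F_u ≤ 2.4 d t F_u): upper limit = 2.4·30·20·470 / 1000 = 676.8 kN.
  Edge l_c = 45 − 33/2 = 28.5 → r_n = 321.5 kN; interior l_c = 110 − 33 = 77 → r_n = 676.8 kN.
  R_n,bearing = 1·321.5 + 2·676.8 = 1675 kN → 1675 / 2 = 838 kN.
Bearing governs: 838 kN.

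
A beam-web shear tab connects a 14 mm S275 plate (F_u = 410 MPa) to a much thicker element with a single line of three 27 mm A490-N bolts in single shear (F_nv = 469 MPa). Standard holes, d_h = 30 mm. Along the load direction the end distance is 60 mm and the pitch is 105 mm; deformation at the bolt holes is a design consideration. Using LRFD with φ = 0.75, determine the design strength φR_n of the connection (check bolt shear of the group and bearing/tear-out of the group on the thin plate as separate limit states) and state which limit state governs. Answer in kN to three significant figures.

Bolt shear: A_b = π·27²/4 = 572.6 mm²; R_n = 469 × 572.6 × 3 × 1 / 1000 = 805.6 kN → 0.75 × 805.6 = 604 kN.
Bearing (1.2 l_c t F_u ≤ 2.4 d t F_u): upper limit = 2.4·27·14·410 / 1000 = 372 kN.
  Edge l_c = 60 − 30/2 = 45 → r_n = 310 kN; interior l_c = 105 − 30 = 75 → r_n = 372 kN.
  R_n,bearing = 1·310 + 2·372 = 1054 kN → 0.75 × 1054 = 790 kN.
Bolt shear governs: 604 kN.

604 kN (bolt shear governs)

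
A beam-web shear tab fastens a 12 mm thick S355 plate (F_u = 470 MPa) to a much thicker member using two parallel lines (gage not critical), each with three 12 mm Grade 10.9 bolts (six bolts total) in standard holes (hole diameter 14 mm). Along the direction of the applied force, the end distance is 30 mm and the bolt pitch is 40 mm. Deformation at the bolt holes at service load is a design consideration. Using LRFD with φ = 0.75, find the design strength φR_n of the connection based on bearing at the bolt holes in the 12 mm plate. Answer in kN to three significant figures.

721 kN

Per bolt r_n = 1.2 l_c t F_u ≤ 2.4 d t F_u; upper limit = 2.4 × 12 × 12 × 470 / 1000 = 162.4 kN.
Edge bolt: l_c = 30 − 14/2 = 23 mm → 1.2 × 23 × 12 × 470 / 1000 = 155.7 → r_n = 155.7 kN.
Interior bolts: l_c = 40 − 14 = 26 mm → 1.2 × 26 × 12 × 470 / 1000 = 176 → r_n = 162.4 kN.
R_n = 2 × 155.7 + 4 × 162.4 = 961.1 kN.
Design strength φR_n = 0.75 × 961.1 = 721 kN.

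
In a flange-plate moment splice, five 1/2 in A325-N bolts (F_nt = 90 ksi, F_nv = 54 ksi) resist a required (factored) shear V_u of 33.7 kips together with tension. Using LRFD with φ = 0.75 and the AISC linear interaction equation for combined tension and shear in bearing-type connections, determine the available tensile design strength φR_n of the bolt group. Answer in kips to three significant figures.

30 kips

A_b = π·0.5²/4 = 0.1963 in²; f_rv = 33.7 / (5 × 0.1963) = 34.33 ksi.
F'_nt = 1.3 F_nt − (F_nt / φF_nv) f_rv = 1.3·90 − (90/(0.75·54))·34.33 = 40.72 ksi, capped at F_nt → F'_nt = 40.72 ksi.
R_n = F'_nt · A_b · n = 40.72 × 0.1963 × 5 = 39.98 kips.
Design strength φR_n = 0.75 × 39.98 = 30 kips.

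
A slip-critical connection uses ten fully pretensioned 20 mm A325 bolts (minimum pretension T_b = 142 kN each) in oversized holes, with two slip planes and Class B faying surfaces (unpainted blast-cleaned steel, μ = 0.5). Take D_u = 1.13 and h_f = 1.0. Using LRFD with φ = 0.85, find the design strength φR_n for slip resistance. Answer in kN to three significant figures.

R_n = μ · D_u · h_f · T_b · n_s · n_b = 0.5 × 1.13 × 1.0 × 142 × 2 × 10 = 1605 kN.
Design strength φR_n = 0.85 × 1605 = 1360 kN.

1360 kN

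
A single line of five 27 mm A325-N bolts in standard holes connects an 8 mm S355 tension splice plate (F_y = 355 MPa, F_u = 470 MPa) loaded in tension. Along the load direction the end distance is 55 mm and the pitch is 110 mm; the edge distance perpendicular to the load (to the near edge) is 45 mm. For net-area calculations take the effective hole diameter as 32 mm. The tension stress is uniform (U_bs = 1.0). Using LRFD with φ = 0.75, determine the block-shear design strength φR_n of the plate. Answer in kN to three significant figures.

676 kN

Shear plane L_v = 55 + 4·110 = 495 mm; A_gv = 495 × 8 = 3960 mm².
A_nv = (495 − 4.5·32) × 8 = 2808 mm².
A_nt = (45 − 0.5·32) × 8 = 232 mm².
0.6 F_u A_nv = 791.9 kN; 0.6 F_y A_gv = 843.5 kN → shear rupture governs the shear term.
R_n = 791.9 + 1.0 × 470 × 232 / 1000 = 900.9 kN.
Design strength φR_n = 0.75 × 900.9 = 676 kN.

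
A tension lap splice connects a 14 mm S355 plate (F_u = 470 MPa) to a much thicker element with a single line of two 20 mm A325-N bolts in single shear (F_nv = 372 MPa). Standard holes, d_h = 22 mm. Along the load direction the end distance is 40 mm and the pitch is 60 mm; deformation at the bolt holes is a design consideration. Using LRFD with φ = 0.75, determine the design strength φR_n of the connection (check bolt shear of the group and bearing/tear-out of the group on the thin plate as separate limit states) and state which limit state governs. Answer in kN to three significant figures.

Bolt shear: A_b = π·20²/4 = 314.2 mm²; R_n = 372 × 314.2 × 2 × 1 / 1000 = 233.7 kN → 0.75 × 233.7 = 175 kN.
Bearing (1.2 l_c t F_u ≤ 2.4 d t F_u): upper limit = 2.4·20·14·470 / 1000 = 315.8 kN.
  Edge l_c = 40 − 22/2 = 29 → r_n = 229 kN; interior l_c = 60 − 22 = 38 → r_n = 300 kN.
  R_n,bearing = 1·229 + 1·300 = 529 kN → 0.75 × 529 = 397 kN.
Bolt shear governs: 175 kN.

175 kN (bolt shear governs)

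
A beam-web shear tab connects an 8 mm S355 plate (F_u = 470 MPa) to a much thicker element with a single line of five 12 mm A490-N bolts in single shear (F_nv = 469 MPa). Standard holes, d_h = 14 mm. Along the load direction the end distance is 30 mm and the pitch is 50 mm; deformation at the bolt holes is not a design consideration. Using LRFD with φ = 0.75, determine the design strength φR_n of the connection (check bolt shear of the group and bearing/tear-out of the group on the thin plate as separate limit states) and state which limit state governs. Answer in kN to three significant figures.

Bolt shear: A_b = π·12²/4 = 113.1 mm²; R_n = 469 × 113.1 × 5 × 1 / 1000 = 265.2 kN → 0.75 × 265.2 = 199 kN.
Bearing (1.5 l_c t F_u ≤ 3.0 d t F_u): upper limit = 3.0·12·8·470 / 1000 = 135.4 kN.
  Edge l_c = 30 − 14/2 = 23 → r_n = 129.7 kN; interior l_c = 50 − 14 = 36 → r_n = 135.4 kN.
  R_n,bearing = 1·129.7 + 4·135.4 = 671.2 kN → 0.75 × 671.2 = 503 kN.
Bolt shear governs: 199 kN.

199 kN (bolt shear governs)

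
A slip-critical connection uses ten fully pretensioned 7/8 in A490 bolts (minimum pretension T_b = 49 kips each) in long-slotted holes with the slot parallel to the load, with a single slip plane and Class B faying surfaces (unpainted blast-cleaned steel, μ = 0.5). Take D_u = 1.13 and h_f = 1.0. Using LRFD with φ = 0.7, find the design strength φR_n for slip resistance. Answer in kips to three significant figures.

R_n = μ · D_u · h_f · T_b · n_s · n_b = 0.5 × 1.13 × 1.0 × 49 × 1 × 10 = 276.8 kips.
Design strength φR_n = 0.7 × 276.8 = 194 kips.

194 kips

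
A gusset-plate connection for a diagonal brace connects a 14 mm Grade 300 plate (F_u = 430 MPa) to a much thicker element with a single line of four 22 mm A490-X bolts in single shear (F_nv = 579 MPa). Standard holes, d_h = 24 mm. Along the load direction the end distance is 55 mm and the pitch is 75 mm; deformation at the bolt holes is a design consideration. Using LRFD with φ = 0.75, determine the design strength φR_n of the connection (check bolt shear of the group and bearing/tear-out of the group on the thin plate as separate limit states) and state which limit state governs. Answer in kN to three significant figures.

660 kN (bolt shear governs)

Bolt shear: A_b = π·22²/4 = 380.1 mm²; R_n = 579 × 380.1 × 4 × 1 / 1000 = 880.4 kN → 0.75 × 880.4 = 660 kN.
Bearing (1.2 l_c t F_u ≤ 2.4 d t F_u): upper limit = 2.4·22·14·430 / 1000 = 317.9 kN.
  Edge l_c = 55 − 24/2 = 43 → r_n = 310.6 kN; interior l_c = 75 − 24 = 51 → r_n = 317.9 kN.
  R_n,bearing = 1·310.6 + 3·317.9 = 1264 kN → 0.75 × 1264 = 948 kN.
Bolt shear governs: 660 kN.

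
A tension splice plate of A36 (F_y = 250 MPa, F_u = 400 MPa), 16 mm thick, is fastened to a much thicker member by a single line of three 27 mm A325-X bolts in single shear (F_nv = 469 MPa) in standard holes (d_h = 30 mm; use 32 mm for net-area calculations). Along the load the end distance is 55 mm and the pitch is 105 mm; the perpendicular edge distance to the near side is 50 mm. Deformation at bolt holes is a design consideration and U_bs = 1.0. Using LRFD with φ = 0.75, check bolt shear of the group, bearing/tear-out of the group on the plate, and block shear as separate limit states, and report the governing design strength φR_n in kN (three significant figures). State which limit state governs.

Bolt shear: A_b = π·27²/4 = 572.6 mm²; R_n = 469 × 572.6 × 3 × 1 / 1000 = 805.6 kN → 0.75 × 805.6 = 604 kN.
Bearing: edge l_c = 40, r_n = 307.2 kN; interior l_c = 75, r_n = 414.7 kN; R_n = 307.2 + 2·414.7 = 1137 kN → 852 kN.
Block shear: A_gv = 4240, A_nv = 2960, A_nt = 544 mm²; R_n = min(0.6F_uA_nv, 0.6F_yA_gv) + U_bs·F_u·A_nt = 853.6 kN → 640 kN.
Bolt shear governs: 604 kN.

604 kN (bolt shear governs)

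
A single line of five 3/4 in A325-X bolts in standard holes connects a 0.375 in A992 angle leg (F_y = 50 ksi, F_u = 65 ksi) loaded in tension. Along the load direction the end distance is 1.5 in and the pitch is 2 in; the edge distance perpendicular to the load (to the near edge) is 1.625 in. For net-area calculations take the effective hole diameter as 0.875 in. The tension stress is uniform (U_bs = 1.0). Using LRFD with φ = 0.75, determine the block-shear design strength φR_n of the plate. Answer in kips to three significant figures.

82.7 kips

Shear plane L_v = 1.5 + 4·2 = 9.5 in; A_gv = 9.5 × 0.375 = 3.562 in².
A_nv = (9.5 − 4.5·0.875) × 0.375 = 2.086 in².
A_nt = (1.625 − 0.5·0.875) × 0.375 = 0.4453 in².
0.6 F_u A_nv = 81.35 kips; 0.6 F_y A_gv = 106.9 kips → shear rupture governs the shear term.
R_n = 81.35 + 1.0 × 65 × 0.4453 = 110.3 kips.
Design strength φR_n = 0.75 × 110.3 = 82.7 kips.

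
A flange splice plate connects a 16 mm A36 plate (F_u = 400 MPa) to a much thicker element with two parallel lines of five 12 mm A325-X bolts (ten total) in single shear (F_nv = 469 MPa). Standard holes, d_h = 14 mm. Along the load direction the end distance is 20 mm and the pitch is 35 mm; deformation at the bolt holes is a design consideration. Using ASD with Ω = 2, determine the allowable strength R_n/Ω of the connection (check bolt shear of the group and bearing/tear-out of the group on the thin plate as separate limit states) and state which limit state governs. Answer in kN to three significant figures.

Bolt shear: A_b = π·12²/4 = 113.1 mm²; R_n = 469 × 113.1 × 10 × 1 / 1000 = 530.4 kN → 530.4 / 2 = 265 kN.
Bearing (1.2 l_c t F_u ≤ 2.4 d t F_u): upper limit = 2.4·12·16·400 / 1000 = 184.3 kN.
  Edge l_c = 20 − 14/2 = 13 → r_n = 99.84 kN; interior l_c = 35 − 14 = 21 → r_n = 161.3 kN.
  R_n,bearing = 2·99.84 + 8·161.3 = 1490 kN → 1490 / 2 = 745 kN.
Bolt shear governs: 265 kN.

265 kN (bolt shear governs)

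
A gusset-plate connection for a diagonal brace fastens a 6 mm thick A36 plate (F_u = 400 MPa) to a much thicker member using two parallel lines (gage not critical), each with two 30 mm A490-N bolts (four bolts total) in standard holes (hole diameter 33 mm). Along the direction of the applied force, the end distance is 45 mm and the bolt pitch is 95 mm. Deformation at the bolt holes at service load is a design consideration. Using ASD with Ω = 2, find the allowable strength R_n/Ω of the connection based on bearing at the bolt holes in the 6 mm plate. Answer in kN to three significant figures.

255 kN

Per bolt r_n = 1.2 l_c t F_u ≤ 2.4 d t F_u; upper limit = 2.4 × 30 × 6 × 400 / 1000 = 172.8 kN.
Edge bolt: l_c = 45 − 33/2 = 28.5 mm → 1.2 × 28.5 × 6 × 400 / 1000 = 82.08 → r_n = 82.08 kN.
Interior bolts: l_c = 95 − 33 = 62 mm → 1.2 × 62 × 6 × 400 / 1000 = 178.6 → r_n = 172.8 kN.
R_n = 2 × 82.08 + 2 × 172.8 = 509.8 kN.
Allowable strength R_n/Ω = 509.8 / 2 = 255 kN.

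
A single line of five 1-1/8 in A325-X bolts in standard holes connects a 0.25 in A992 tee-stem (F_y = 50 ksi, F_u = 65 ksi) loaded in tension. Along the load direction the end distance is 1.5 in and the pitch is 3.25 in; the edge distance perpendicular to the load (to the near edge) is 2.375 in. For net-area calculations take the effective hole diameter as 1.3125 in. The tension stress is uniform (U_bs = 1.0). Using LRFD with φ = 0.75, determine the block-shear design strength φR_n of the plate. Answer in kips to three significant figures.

83.8 kips

Shear plane L_v = 1.5 + 4·3.25 = 14.5 in; A_gv = 14.5 × 0.25 = 3.625 in².
A_nv = (14.5 − 4.5·1.3125) × 0.25 = 2.148 in².
A_nt = (2.375 − 0.5·1.3125) × 0.25 = 0.4297 in².
0.6 F_u A_nv = 83.79 kips; 0.6 F_y A_gv = 108.8 kips → shear rupture governs the shear term.
R_n = 83.79 + 1.0 × 65 × 0.4297 = 111.7 kips.
Design strength φR_n = 0.75 × 111.7 = 83.8 kips.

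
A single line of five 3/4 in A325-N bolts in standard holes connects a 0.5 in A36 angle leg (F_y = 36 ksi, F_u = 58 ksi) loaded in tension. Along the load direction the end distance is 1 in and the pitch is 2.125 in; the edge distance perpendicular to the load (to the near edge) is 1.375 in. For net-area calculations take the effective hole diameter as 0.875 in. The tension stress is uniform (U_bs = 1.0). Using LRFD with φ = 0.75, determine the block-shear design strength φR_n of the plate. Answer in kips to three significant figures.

93 kips

Shear plane L_v = 1 + 4·2.125 = 9.5 in; A_gv = 9.5 × 0.5 = 4.75 in².
A_nv = (9.5 − 4.5·0.875) × 0.5 = 2.781 in².
A_nt = (1.375 − 0.5·0.875) × 0.5 = 0.4688 in².
0.6 F_u A_nv = 96.79 kips; 0.6 F_y A_gv = 102.6 kips → shear rupture governs the shear term.
R_n = 96.79 + 1.0 × 58 × 0.4688 = 124 kips.
Design strength φR_n = 0.75 × 124 = 93 kips.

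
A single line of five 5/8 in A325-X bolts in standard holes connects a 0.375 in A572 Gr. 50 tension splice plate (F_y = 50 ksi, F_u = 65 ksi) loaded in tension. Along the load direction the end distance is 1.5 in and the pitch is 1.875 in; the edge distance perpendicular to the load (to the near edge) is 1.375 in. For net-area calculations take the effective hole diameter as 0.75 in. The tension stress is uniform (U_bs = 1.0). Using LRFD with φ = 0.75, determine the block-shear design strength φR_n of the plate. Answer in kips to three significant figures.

80 kips

Shear plane L_v = 1.5 + 4·1.875 = 9 in; A_gv = 9 × 0.375 = 3.375 in².
A_nv = (9 − 4.5·0.75) × 0.375 = 2.109 in².
A_nt = (1.375 − 0.5·0.75) × 0.375 = 0.375 in².
0.6 F_u A_nv = 82.27 kips; 0.6 F_y A_gv = 101.2 kips → shear rupture governs the shear term.
R_n = 82.27 + 1.0 × 65 × 0.375 = 106.6 kips.
Design strength φR_n = 0.75 × 106.6 = 80 kips.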